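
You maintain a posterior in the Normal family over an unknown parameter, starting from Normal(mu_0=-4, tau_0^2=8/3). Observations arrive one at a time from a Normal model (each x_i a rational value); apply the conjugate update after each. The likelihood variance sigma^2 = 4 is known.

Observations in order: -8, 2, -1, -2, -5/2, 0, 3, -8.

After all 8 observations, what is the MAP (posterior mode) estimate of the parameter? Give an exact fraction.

obs 1: x=-8 → posterior Normal(-28/5, 8/5)
obs 2: x=2 → posterior Normal(-24/7, 8/7)
obs 3: x=-1 → posterior Normal(-26/9, 8/9)
obs 4: x=-2 → posterior Normal(-30/11, 8/11)
obs 5: x=-5/2 → posterior Normal(-35/13, 8/13)
obs 6: x=0 → posterior Normal(-7/3, 8/15)
obs 7: x=3 → posterior Normal(-29/17, 8/17)
obs 8: x=-8 → posterior Normal(-45/19, 8/19)

-45/19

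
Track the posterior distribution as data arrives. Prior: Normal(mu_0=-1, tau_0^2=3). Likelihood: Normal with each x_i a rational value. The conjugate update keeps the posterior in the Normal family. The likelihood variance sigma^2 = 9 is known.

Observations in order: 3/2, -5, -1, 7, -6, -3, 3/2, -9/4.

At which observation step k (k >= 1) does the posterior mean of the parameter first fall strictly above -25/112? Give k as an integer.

obs 1: x=3/2 → posterior Normal(-3/8, 9/4)
obs 2: x=-5 → posterior Normal(-13/10, 9/5)
obs 3: x=-1 → posterior Normal(-5/4, 3/2)
obs 4: x=7 → posterior Normal(-1/14, 9/7)
obs 5: x=-6 → posterior Normal(-13/16, 9/8)
obs 6: x=-3 → posterior Normal(-19/18, 1)
obs 7: x=3/2 → posterior Normal(-4/5, 9/10)
obs 8: x=-9/4 → posterior Normal(-41/44, 9/11)

k = 4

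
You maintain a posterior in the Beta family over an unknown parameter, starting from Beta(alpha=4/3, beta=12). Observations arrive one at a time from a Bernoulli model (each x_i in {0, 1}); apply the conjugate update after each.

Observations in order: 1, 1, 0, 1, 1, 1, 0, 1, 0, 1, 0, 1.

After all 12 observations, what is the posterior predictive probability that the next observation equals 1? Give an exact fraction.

obs 1: x=1 → posterior Beta(7/3, 12)
obs 2: x=1 → posterior Beta(10/3, 12)
obs 3: x=0 → posterior Beta(10/3, 13)
obs 4: x=1 → posterior Beta(13/3, 13)
obs 5: x=1 → posterior Beta(16/3, 13)
obs 6: x=1 → posterior Beta(19/3, 13)
obs 7: x=0 → posterior Beta(19/3, 14)
obs 8: x=1 → posterior Beta(22/3, 14)
obs 9: x=0 → posterior Beta(22/3, 15)
obs 10: x=1 → posterior Beta(25/3, 15)
obs 11: x=0 → posterior Beta(25/3, 16)
obs 12: x=1 → posterior Beta(28/3, 16)

7/19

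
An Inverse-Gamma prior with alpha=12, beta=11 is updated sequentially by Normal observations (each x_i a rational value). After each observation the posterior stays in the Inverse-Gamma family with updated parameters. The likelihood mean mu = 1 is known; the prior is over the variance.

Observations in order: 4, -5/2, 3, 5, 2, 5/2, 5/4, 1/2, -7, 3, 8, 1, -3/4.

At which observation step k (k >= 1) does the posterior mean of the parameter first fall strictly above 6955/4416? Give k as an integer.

k = 2

obs 1: x=4 → posterior Inverse-Gamma(25/2, 31/2)
obs 2: x=-5/2 → posterior Inverse-Gamma(13, 173/8)
obs 3: x=3 → posterior Inverse-Gamma(27/2, 189/8)
obs 4: x=5 → posterior Inverse-Gamma(14, 253/8)
obs 5: x=2 → posterior Inverse-Gamma(29/2, 257/8)
obs 6: x=5/2 → posterior Inverse-Gamma(15, 133/4)
obs 7: x=5/4 → posterior Inverse-Gamma(31/2, 1065/32)
obs 8: x=1/2 → posterior Inverse-Gamma(16, 1069/32)
obs 9: x=-7 → posterior Inverse-Gamma(33/2, 2093/32)
obs 10: x=3 → posterior Inverse-Gamma(17, 2157/32)
obs 11: x=8 → posterior Inverse-Gamma(35/2, 2941/32)
obs 12: x=1 → posterior Inverse-Gamma(18, 2941/32)
obs 13: x=-3/4 → posterior Inverse-Gamma(37/2, 1495/16)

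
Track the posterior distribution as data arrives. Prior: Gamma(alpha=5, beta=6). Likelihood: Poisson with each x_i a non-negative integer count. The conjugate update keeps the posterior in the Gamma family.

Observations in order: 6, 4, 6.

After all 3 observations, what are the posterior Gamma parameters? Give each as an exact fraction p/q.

obs 1: x=6 → posterior Gamma(11, 7)
obs 2: x=4 → posterior Gamma(15, 8)
obs 3: x=6 → posterior Gamma(21, 9)

alpha=21, beta=9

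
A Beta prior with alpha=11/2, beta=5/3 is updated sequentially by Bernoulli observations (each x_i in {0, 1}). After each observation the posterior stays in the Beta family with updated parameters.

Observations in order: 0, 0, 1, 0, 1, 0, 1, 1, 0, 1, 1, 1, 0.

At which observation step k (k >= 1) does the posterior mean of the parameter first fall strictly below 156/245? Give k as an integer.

obs 1: x=0 → posterior Beta(11/2, 8/3)
obs 2: x=0 → posterior Beta(11/2, 11/3)
obs 3: x=1 → posterior Beta(13/2, 11/3)
obs 4: x=0 → posterior Beta(13/2, 14/3)
obs 5: x=1 → posterior Beta(15/2, 14/3)
obs 6: x=0 → posterior Beta(15/2, 17/3)
obs 7: x=1 → posterior Beta(17/2, 17/3)
obs 8: x=1 → posterior Beta(19/2, 17/3)
obs 9: x=0 → posterior Beta(19/2, 20/3)
obs 10: x=1 → posterior Beta(21/2, 20/3)
obs 11: x=1 → posterior Beta(23/2, 20/3)
obs 12: x=1 → posterior Beta(25/2, 20/3)
obs 13: x=0 → posterior Beta(25/2, 23/3)

k = 2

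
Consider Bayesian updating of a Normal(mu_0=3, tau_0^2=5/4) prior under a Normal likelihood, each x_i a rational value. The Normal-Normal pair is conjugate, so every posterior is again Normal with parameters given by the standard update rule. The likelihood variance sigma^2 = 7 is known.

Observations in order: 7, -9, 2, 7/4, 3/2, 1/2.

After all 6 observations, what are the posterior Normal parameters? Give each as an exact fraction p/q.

mu_0=411/232, tau_0^2=35/58

obs 1: x=7 → posterior Normal(119/33, 35/33)
obs 2: x=-9 → posterior Normal(37/19, 35/38)
obs 3: x=2 → posterior Normal(84/43, 35/43)
obs 4: x=7/4 → posterior Normal(371/192, 35/48)
obs 5: x=3/2 → posterior Normal(401/212, 35/53)
obs 6: x=1/2 → posterior Normal(411/232, 35/58)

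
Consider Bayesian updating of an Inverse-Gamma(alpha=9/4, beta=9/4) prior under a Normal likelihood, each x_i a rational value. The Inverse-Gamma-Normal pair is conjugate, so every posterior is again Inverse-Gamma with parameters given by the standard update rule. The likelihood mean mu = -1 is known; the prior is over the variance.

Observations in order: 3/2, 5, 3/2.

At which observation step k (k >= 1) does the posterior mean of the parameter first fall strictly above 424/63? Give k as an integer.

obs 1: x=3/2 → posterior Inverse-Gamma(11/4, 43/8)
obs 2: x=5 → posterior Inverse-Gamma(13/4, 187/8)
obs 3: x=3/2 → posterior Inverse-Gamma(15/4, 53/2)

k = 2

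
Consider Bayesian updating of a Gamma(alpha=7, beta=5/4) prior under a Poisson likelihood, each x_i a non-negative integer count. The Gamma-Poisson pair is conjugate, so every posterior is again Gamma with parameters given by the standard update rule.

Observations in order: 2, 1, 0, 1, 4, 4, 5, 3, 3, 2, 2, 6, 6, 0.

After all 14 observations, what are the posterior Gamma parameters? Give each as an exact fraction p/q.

alpha=46, beta=61/4

obs 1: x=2 → posterior Gamma(9, 9/4)
obs 2: x=1 → posterior Gamma(10, 13/4)
obs 3: x=0 → posterior Gamma(10, 17/4)
obs 4: x=1 → posterior Gamma(11, 21/4)
obs 5: x=4 → posterior Gamma(15, 25/4)
obs 6: x=4 → posterior Gamma(19, 29/4)
obs 7: x=5 → posterior Gamma(24, 33/4)
obs 8: x=3 → posterior Gamma(27, 37/4)
obs 9: x=3 → posterior Gamma(30, 41/4)
obs 10: x=2 → posterior Gamma(32, 45/4)
obs 11: x=2 → posterior Gamma(34, 49/4)
obs 12: x=6 → posterior Gamma(40, 53/4)
obs 13: x=6 → posterior Gamma(46, 57/4)
obs 14: x=0 → posterior Gamma(46, 61/4)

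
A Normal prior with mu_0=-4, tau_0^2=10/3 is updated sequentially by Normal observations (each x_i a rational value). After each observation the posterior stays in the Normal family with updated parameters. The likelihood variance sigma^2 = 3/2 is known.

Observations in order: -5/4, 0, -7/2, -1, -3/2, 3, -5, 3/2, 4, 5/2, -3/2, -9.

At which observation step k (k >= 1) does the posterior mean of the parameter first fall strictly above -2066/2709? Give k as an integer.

k = 9

obs 1: x=-5/4 → posterior Normal(-61/29, 30/29)
obs 2: x=0 → posterior Normal(-61/49, 30/49)
obs 3: x=-7/2 → posterior Normal(-131/69, 10/23)
obs 4: x=-1 → posterior Normal(-151/89, 30/89)
obs 5: x=-3/2 → posterior Normal(-181/109, 30/109)
obs 6: x=3 → posterior Normal(-121/129, 10/43)
obs 7: x=-5 → posterior Normal(-221/149, 30/149)
obs 8: x=3/2 → posterior Normal(-191/169, 30/169)
obs 9: x=4 → posterior Normal(-37/63, 10/63)
obs 10: x=5/2 → posterior Normal(-61/209, 30/209)
obs 11: x=-3/2 → posterior Normal(-91/229, 30/229)
obs 12: x=-9 → posterior Normal(-271/249, 10/83)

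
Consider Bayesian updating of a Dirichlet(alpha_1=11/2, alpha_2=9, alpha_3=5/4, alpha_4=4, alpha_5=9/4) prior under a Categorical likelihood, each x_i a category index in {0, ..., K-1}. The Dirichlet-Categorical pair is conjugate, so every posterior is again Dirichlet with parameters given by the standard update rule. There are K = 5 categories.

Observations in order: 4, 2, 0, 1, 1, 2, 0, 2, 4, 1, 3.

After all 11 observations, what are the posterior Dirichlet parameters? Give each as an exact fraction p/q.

alpha_1=15/2, alpha_2=12, alpha_3=17/4, alpha_4=5, alpha_5=17/4

obs 1: x=4 → posterior Dirichlet(11/2, 9, 5/4, 4, 13/4)
obs 2: x=2 → posterior Dirichlet(11/2, 9, 9/4, 4, 13/4)
obs 3: x=0 → posterior Dirichlet(13/2, 9, 9/4, 4, 13/4)
obs 4: x=1 → posterior Dirichlet(13/2, 10, 9/4, 4, 13/4)
obs 5: x=1 → posterior Dirichlet(13/2, 11, 9/4, 4, 13/4)
obs 6: x=2 → posterior Dirichlet(13/2, 11, 13/4, 4, 13/4)
obs 7: x=0 → posterior Dirichlet(15/2, 11, 13/4, 4, 13/4)
obs 8: x=2 → posterior Dirichlet(15/2, 11, 17/4, 4, 13/4)
obs 9: x=4 → posterior Dirichlet(15/2, 11, 17/4, 4, 17/4)
obs 10: x=1 → posterior Dirichlet(15/2, 12, 17/4, 4, 17/4)
obs 11: x=3 → posterior Dirichlet(15/2, 12, 17/4, 5, 17/4)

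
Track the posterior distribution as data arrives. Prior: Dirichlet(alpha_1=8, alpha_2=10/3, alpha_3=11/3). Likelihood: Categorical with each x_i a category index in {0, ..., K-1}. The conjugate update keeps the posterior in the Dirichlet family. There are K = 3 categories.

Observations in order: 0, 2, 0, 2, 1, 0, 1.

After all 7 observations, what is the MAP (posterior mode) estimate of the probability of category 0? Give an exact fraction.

obs 1: x=0 → posterior Dirichlet(9, 10/3, 11/3)
obs 2: x=2 → posterior Dirichlet(9, 10/3, 14/3)
obs 3: x=0 → posterior Dirichlet(10, 10/3, 14/3)
obs 4: x=2 → posterior Dirichlet(10, 10/3, 17/3)
obs 5: x=1 → posterior Dirichlet(10, 13/3, 17/3)
obs 6: x=0 → posterior Dirichlet(11, 13/3, 17/3)
obs 7: x=1 → posterior Dirichlet(11, 16/3, 17/3)

10/19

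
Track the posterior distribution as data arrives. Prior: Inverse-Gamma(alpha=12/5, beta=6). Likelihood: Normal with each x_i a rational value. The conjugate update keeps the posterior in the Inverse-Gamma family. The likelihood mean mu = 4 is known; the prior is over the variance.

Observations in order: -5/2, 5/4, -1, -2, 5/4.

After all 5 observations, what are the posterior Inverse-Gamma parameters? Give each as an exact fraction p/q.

alpha=49/10, beta=1043/16

obs 1: x=-5/2 → posterior Inverse-Gamma(29/10, 217/8)
obs 2: x=5/4 → posterior Inverse-Gamma(17/5, 989/32)
obs 3: x=-1 → posterior Inverse-Gamma(39/10, 1389/32)
obs 4: x=-2 → posterior Inverse-Gamma(22/5, 1965/32)
obs 5: x=5/4 → posterior Inverse-Gamma(49/10, 1043/16)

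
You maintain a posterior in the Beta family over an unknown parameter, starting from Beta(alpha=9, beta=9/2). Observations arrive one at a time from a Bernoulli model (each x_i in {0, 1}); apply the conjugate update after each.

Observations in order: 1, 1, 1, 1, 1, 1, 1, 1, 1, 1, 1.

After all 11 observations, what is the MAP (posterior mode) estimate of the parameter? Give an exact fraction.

38/45

obs 1: x=1 → posterior Beta(10, 9/2)
obs 2: x=1 → posterior Beta(11, 9/2)
obs 3: x=1 → posterior Beta(12, 9/2)
obs 4: x=1 → posterior Beta(13, 9/2)
obs 5: x=1 → posterior Beta(14, 9/2)
obs 6: x=1 → posterior Beta(15, 9/2)
obs 7: x=1 → posterior Beta(16, 9/2)
obs 8: x=1 → posterior Beta(17, 9/2)
obs 9: x=1 → posterior Beta(18, 9/2)
obs 10: x=1 → posterior Beta(19, 9/2)
obs 11: x=1 → posterior Beta(20, 9/2)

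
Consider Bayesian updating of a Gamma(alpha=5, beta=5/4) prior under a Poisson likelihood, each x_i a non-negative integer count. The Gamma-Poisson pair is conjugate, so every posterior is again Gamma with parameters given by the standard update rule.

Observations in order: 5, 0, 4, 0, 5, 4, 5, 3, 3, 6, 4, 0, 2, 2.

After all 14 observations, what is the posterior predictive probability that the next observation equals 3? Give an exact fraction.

2490738404644434898961540001477804973596239821264460451741285079981201158629952185123193856/11498499750090921648078612093292197437812083223843631878171578364344895817339420318603515625

obs 1: x=5 → posterior Gamma(10, 9/4)
obs 2: x=0 → posterior Gamma(10, 13/4)
obs 3: x=4 → posterior Gamma(14, 17/4)
obs 4: x=0 → posterior Gamma(14, 21/4)
obs 5: x=5 → posterior Gamma(19, 25/4)
obs 6: x=4 → posterior Gamma(23, 29/4)
obs 7: x=5 → posterior Gamma(28, 33/4)
obs 8: x=3 → posterior Gamma(31, 37/4)
obs 9: x=3 → posterior Gamma(34, 41/4)
obs 10: x=6 → posterior Gamma(40, 45/4)
obs 11: x=4 → posterior Gamma(44, 49/4)
obs 12: x=0 → posterior Gamma(44, 53/4)
obs 13: x=2 → posterior Gamma(46, 57/4)
obs 14: x=2 → posterior Gamma(48, 61/4)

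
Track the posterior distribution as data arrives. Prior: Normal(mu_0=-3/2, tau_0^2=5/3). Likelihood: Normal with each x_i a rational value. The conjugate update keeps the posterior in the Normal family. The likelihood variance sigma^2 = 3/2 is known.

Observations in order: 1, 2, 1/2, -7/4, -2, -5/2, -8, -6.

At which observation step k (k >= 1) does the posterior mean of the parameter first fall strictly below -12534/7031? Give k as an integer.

obs 1: x=1 → posterior Normal(-7/38, 15/19)
obs 2: x=2 → posterior Normal(33/58, 15/29)
obs 3: x=1/2 → posterior Normal(43/78, 5/13)
obs 4: x=-7/4 → posterior Normal(4/49, 15/49)
obs 5: x=-2 → posterior Normal(-16/59, 15/59)
obs 6: x=-5/2 → posterior Normal(-41/69, 5/23)
obs 7: x=-8 → posterior Normal(-121/79, 15/79)
obs 8: x=-6 → posterior Normal(-181/89, 15/89)

k = 8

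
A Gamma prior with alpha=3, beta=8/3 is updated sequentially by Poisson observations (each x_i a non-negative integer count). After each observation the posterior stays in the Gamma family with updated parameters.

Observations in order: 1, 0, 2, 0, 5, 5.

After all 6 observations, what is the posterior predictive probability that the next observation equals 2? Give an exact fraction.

obs 1: x=1 → posterior Gamma(4, 11/3)
obs 2: x=0 → posterior Gamma(4, 14/3)
obs 3: x=2 → posterior Gamma(6, 17/3)
obs 4: x=0 → posterior Gamma(6, 20/3)
obs 5: x=5 → posterior Gamma(11, 23/3)
obs 6: x=5 → posterior Gamma(16, 26/3)

53377101308900941849165824/210457284365172120330305161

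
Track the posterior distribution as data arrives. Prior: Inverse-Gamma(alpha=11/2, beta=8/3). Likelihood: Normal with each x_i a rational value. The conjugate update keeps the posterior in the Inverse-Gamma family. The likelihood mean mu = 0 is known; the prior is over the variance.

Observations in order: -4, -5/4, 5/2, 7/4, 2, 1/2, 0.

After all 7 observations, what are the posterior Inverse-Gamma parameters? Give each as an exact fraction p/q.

alpha=9, beta=875/48

obs 1: x=-4 → posterior Inverse-Gamma(6, 32/3)
obs 2: x=-5/4 → posterior Inverse-Gamma(13/2, 1099/96)
obs 3: x=5/2 → posterior Inverse-Gamma(7, 1399/96)
obs 4: x=7/4 → posterior Inverse-Gamma(15/2, 773/48)
obs 5: x=2 → posterior Inverse-Gamma(8, 869/48)
obs 6: x=1/2 → posterior Inverse-Gamma(17/2, 875/48)
obs 7: x=0 → posterior Inverse-Gamma(9, 875/48)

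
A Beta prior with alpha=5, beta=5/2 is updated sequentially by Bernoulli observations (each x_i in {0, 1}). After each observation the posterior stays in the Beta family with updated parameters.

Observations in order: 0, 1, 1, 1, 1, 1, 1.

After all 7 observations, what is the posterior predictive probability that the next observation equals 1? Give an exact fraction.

22/29

obs 1: x=0 → posterior Beta(5, 7/2)
obs 2: x=1 → posterior Beta(6, 7/2)
obs 3: x=1 → posterior Beta(7, 7/2)
obs 4: x=1 → posterior Beta(8, 7/2)
obs 5: x=1 → posterior Beta(9, 7/2)
obs 6: x=1 → posterior Beta(10, 7/2)
obs 7: x=1 → posterior Beta(11, 7/2)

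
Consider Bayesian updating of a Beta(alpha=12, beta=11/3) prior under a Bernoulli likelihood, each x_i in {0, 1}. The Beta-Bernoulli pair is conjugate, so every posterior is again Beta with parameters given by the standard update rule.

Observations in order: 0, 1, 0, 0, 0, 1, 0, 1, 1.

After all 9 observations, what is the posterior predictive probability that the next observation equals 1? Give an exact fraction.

24/37

obs 1: x=0 → posterior Beta(12, 14/3)
obs 2: x=1 → posterior Beta(13, 14/3)
obs 3: x=0 → posterior Beta(13, 17/3)
obs 4: x=0 → posterior Beta(13, 20/3)
obs 5: x=0 → posterior Beta(13, 23/3)
obs 6: x=1 → posterior Beta(14, 23/3)
obs 7: x=0 → posterior Beta(14, 26/3)
obs 8: x=1 → posterior Beta(15, 26/3)
obs 9: x=1 → posterior Beta(16, 26/3)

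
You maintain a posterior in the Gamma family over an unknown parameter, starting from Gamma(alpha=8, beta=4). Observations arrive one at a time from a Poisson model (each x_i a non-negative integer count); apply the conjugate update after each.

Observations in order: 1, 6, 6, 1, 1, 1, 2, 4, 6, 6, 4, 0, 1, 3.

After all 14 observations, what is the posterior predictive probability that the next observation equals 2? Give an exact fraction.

obs 1: x=1 → posterior Gamma(9, 5)
obs 2: x=6 → posterior Gamma(15, 6)
obs 3: x=6 → posterior Gamma(21, 7)
obs 4: x=1 → posterior Gamma(22, 8)
obs 5: x=1 → posterior Gamma(23, 9)
obs 6: x=1 → posterior Gamma(24, 10)
obs 7: x=2 → posterior Gamma(26, 11)
obs 8: x=4 → posterior Gamma(30, 12)
obs 9: x=6 → posterior Gamma(36, 13)
obs 10: x=6 → posterior Gamma(42, 14)
obs 11: x=4 → posterior Gamma(46, 15)
obs 12: x=0 → posterior Gamma(46, 16)
obs 13: x=1 → posterior Gamma(47, 17)
obs 14: x=3 → posterior Gamma(50, 18)

739835965790716447963575400083268115367525857498003337668827545600/3127427491907749548018497790443751608857168317658177523074947729361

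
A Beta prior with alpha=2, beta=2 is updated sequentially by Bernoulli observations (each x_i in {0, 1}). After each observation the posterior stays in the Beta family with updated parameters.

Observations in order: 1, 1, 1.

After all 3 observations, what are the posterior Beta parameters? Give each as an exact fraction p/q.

alpha=5, beta=2

obs 1: x=1 → posterior Beta(3, 2)
obs 2: x=1 → posterior Beta(4, 2)
obs 3: x=1 → posterior Beta(5, 2)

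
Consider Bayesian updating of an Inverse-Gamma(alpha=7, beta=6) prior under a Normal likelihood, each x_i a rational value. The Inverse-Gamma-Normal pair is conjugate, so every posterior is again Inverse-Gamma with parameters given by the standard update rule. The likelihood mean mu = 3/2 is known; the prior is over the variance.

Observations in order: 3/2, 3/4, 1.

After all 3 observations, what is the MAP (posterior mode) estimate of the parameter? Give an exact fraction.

obs 1: x=3/2 → posterior Inverse-Gamma(15/2, 6)
obs 2: x=3/4 → posterior Inverse-Gamma(8, 201/32)
obs 3: x=1 → posterior Inverse-Gamma(17/2, 205/32)

205/304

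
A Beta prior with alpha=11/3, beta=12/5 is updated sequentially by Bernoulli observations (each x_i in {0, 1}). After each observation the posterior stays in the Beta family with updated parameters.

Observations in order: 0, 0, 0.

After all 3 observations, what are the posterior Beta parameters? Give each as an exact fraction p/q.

obs 1: x=0 → posterior Beta(11/3, 17/5)
obs 2: x=0 → posterior Beta(11/3, 22/5)
obs 3: x=0 → posterior Beta(11/3, 27/5)

alpha=11/3, beta=27/5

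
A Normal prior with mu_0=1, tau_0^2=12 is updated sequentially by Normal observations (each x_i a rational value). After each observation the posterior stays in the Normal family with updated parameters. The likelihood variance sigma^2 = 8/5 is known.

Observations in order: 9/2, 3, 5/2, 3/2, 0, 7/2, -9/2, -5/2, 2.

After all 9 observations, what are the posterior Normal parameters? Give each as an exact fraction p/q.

mu_0=152/137, tau_0^2=24/137

obs 1: x=9/2 → posterior Normal(139/34, 24/17)
obs 2: x=3 → posterior Normal(229/64, 3/4)
obs 3: x=5/2 → posterior Normal(152/47, 24/47)
obs 4: x=3/2 → posterior Normal(349/124, 12/31)
obs 5: x=0 → posterior Normal(349/154, 24/77)
obs 6: x=7/2 → posterior Normal(227/92, 6/23)
obs 7: x=-9/2 → posterior Normal(319/214, 24/107)
obs 8: x=-5/2 → posterior Normal(1, 12/61)
obs 9: x=2 → posterior Normal(152/137, 24/137)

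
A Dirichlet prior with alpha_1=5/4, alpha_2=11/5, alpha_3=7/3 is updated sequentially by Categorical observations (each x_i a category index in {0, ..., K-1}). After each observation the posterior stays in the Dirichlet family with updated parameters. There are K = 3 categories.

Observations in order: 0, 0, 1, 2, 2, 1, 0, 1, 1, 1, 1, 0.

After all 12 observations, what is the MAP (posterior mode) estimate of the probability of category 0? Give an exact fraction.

255/887

obs 1: x=0 → posterior Dirichlet(9/4, 11/5, 7/3)
obs 2: x=0 → posterior Dirichlet(13/4, 11/5, 7/3)
obs 3: x=1 → posterior Dirichlet(13/4, 16/5, 7/3)
obs 4: x=2 → posterior Dirichlet(13/4, 16/5, 10/3)
obs 5: x=2 → posterior Dirichlet(13/4, 16/5, 13/3)
obs 6: x=1 → posterior Dirichlet(13/4, 21/5, 13/3)
obs 7: x=0 → posterior Dirichlet(17/4, 21/5, 13/3)
obs 8: x=1 → posterior Dirichlet(17/4, 26/5, 13/3)
obs 9: x=1 → posterior Dirichlet(17/4, 31/5, 13/3)
obs 10: x=1 → posterior Dirichlet(17/4, 36/5, 13/3)
obs 11: x=1 → posterior Dirichlet(17/4, 41/5, 13/3)
obs 12: x=0 → posterior Dirichlet(21/4, 41/5, 13/3)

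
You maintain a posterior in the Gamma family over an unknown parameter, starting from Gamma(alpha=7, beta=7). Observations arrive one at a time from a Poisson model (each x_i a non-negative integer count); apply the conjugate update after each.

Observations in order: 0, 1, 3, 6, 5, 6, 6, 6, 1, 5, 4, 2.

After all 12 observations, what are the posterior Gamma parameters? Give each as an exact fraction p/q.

alpha=52, beta=19

obs 1: x=0 → posterior Gamma(7, 8)
obs 2: x=1 → posterior Gamma(8, 9)
obs 3: x=3 → posterior Gamma(11, 10)
obs 4: x=6 → posterior Gamma(17, 11)
obs 5: x=5 → posterior Gamma(22, 12)
obs 6: x=6 → posterior Gamma(28, 13)
obs 7: x=6 → posterior Gamma(34, 14)
obs 8: x=6 → posterior Gamma(40, 15)
obs 9: x=1 → posterior Gamma(41, 16)
obs 10: x=5 → posterior Gamma(46, 17)
obs 11: x=4 → posterior Gamma(50, 18)
obs 12: x=2 → posterior Gamma(52, 19)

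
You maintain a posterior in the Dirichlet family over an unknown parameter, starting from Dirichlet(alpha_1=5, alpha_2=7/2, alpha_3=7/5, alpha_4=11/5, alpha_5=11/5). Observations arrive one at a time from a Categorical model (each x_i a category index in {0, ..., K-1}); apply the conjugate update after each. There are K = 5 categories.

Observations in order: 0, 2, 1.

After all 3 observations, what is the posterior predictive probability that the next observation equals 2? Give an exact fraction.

24/173

obs 1: x=0 → posterior Dirichlet(6, 7/2, 7/5, 11/5, 11/5)
obs 2: x=2 → posterior Dirichlet(6, 7/2, 12/5, 11/5, 11/5)
obs 3: x=1 → posterior Dirichlet(6, 9/2, 12/5, 11/5, 11/5)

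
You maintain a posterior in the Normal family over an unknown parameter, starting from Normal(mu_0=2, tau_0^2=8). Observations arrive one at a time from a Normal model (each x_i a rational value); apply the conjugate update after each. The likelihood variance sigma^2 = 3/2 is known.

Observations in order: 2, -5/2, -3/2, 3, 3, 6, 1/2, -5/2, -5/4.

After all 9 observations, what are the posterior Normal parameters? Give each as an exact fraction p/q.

mu_0=38/49, tau_0^2=8/49

obs 1: x=2 → posterior Normal(2, 24/19)
obs 2: x=-5/2 → posterior Normal(-2/35, 24/35)
obs 3: x=-3/2 → posterior Normal(-26/51, 8/17)
obs 4: x=3 → posterior Normal(22/67, 24/67)
obs 5: x=3 → posterior Normal(70/83, 24/83)
obs 6: x=6 → posterior Normal(166/99, 8/33)
obs 7: x=1/2 → posterior Normal(174/115, 24/115)
obs 8: x=-5/2 → posterior Normal(134/131, 24/131)
obs 9: x=-5/4 → posterior Normal(38/49, 8/49)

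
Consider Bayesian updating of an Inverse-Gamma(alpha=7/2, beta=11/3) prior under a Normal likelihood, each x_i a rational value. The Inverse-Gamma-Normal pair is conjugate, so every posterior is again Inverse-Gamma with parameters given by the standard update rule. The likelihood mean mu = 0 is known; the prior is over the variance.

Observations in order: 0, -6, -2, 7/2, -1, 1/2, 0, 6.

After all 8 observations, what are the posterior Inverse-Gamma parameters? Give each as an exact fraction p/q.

obs 1: x=0 → posterior Inverse-Gamma(4, 11/3)
obs 2: x=-6 → posterior Inverse-Gamma(9/2, 65/3)
obs 3: x=-2 → posterior Inverse-Gamma(5, 71/3)
obs 4: x=7/2 → posterior Inverse-Gamma(11/2, 715/24)
obs 5: x=-1 → posterior Inverse-Gamma(6, 727/24)
obs 6: x=1/2 → posterior Inverse-Gamma(13/2, 365/12)
obs 7: x=0 → posterior Inverse-Gamma(7, 365/12)
obs 8: x=6 → posterior Inverse-Gamma(15/2, 581/12)

alpha=15/2, beta=581/12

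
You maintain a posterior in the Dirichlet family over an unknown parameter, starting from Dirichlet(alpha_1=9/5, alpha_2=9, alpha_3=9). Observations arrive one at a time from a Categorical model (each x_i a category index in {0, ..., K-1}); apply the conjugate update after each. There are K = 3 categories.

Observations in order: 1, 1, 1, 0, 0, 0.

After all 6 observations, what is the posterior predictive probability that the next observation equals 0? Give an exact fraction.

8/43

obs 1: x=1 → posterior Dirichlet(9/5, 10, 9)
obs 2: x=1 → posterior Dirichlet(9/5, 11, 9)
obs 3: x=1 → posterior Dirichlet(9/5, 12, 9)
obs 4: x=0 → posterior Dirichlet(14/5, 12, 9)
obs 5: x=0 → posterior Dirichlet(19/5, 12, 9)
obs 6: x=0 → posterior Dirichlet(24/5, 12, 9)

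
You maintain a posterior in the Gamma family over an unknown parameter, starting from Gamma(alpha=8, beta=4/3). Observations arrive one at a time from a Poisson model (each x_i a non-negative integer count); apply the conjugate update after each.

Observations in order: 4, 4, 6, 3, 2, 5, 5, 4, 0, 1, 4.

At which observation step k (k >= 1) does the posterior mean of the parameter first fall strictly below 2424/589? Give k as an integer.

obs 1: x=4 → posterior Gamma(12, 7/3)
obs 2: x=4 → posterior Gamma(16, 10/3)
obs 3: x=6 → posterior Gamma(22, 13/3)
obs 4: x=3 → posterior Gamma(25, 16/3)
obs 5: x=2 → posterior Gamma(27, 19/3)
obs 6: x=5 → posterior Gamma(32, 22/3)
obs 7: x=5 → posterior Gamma(37, 25/3)
obs 8: x=4 → posterior Gamma(41, 28/3)
obs 9: x=0 → posterior Gamma(41, 31/3)
obs 10: x=1 → posterior Gamma(42, 34/3)
obs 11: x=4 → posterior Gamma(46, 37/3)

k = 9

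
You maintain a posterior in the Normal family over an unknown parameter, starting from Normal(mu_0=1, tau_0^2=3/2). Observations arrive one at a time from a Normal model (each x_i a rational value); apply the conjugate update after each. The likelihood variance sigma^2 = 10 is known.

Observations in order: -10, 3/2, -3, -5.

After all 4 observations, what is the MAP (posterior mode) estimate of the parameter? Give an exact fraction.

obs 1: x=-10 → posterior Normal(-10/23, 30/23)
obs 2: x=3/2 → posterior Normal(-11/52, 15/13)
obs 3: x=-3 → posterior Normal(-1/2, 30/29)
obs 4: x=-5 → posterior Normal(-59/64, 15/16)

-59/64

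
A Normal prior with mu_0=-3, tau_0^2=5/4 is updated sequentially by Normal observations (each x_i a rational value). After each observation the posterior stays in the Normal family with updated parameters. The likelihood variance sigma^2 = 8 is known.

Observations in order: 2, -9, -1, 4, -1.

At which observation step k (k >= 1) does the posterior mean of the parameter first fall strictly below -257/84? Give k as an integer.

k = 2

obs 1: x=2 → posterior Normal(-86/37, 40/37)
obs 2: x=-9 → posterior Normal(-131/42, 20/21)
obs 3: x=-1 → posterior Normal(-136/47, 40/47)
obs 4: x=4 → posterior Normal(-29/13, 10/13)
obs 5: x=-1 → posterior Normal(-121/57, 40/57)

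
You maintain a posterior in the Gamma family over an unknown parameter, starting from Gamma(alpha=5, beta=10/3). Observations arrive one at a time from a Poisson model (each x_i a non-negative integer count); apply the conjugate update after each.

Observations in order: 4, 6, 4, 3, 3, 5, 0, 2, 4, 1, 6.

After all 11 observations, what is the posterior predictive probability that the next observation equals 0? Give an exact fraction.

obs 1: x=4 → posterior Gamma(9, 13/3)
obs 2: x=6 → posterior Gamma(15, 16/3)
obs 3: x=4 → posterior Gamma(19, 19/3)
obs 4: x=3 → posterior Gamma(22, 22/3)
obs 5: x=3 → posterior Gamma(25, 25/3)
obs 6: x=5 → posterior Gamma(30, 28/3)
obs 7: x=0 → posterior Gamma(30, 31/3)
obs 8: x=2 → posterior Gamma(32, 34/3)
obs 9: x=4 → posterior Gamma(36, 37/3)
obs 10: x=1 → posterior Gamma(37, 40/3)
obs 11: x=6 → posterior Gamma(43, 43/3)

17343773367030267519903781288812032158308062539012091953077767198995507/315200401709483379537482880410540785524247664225762855265088556693979136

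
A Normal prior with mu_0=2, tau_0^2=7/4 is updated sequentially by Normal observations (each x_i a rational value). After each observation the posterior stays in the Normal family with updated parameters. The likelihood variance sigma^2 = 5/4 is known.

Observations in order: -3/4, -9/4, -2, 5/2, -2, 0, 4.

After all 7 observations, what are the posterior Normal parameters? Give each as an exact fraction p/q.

mu_0=13/108, tau_0^2=35/216

obs 1: x=-3/4 → posterior Normal(19/48, 35/48)
obs 2: x=-9/4 → posterior Normal(-11/19, 35/76)
obs 3: x=-2 → posterior Normal(-25/26, 35/104)
obs 4: x=5/2 → posterior Normal(-5/22, 35/132)
obs 5: x=-2 → posterior Normal(-43/80, 7/32)
obs 6: x=0 → posterior Normal(-43/94, 35/188)
obs 7: x=4 → posterior Normal(13/108, 35/216)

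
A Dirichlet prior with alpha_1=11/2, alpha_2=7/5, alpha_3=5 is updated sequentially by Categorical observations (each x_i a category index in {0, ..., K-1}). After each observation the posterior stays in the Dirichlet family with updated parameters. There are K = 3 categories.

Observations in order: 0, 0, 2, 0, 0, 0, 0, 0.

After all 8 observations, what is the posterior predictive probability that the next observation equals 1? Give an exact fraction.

14/199

obs 1: x=0 → posterior Dirichlet(13/2, 7/5, 5)
obs 2: x=0 → posterior Dirichlet(15/2, 7/5, 5)
obs 3: x=2 → posterior Dirichlet(15/2, 7/5, 6)
obs 4: x=0 → posterior Dirichlet(17/2, 7/5, 6)
obs 5: x=0 → posterior Dirichlet(19/2, 7/5, 6)
obs 6: x=0 → posterior Dirichlet(21/2, 7/5, 6)
obs 7: x=0 → posterior Dirichlet(23/2, 7/5, 6)
obs 8: x=0 → posterior Dirichlet(25/2, 7/5, 6)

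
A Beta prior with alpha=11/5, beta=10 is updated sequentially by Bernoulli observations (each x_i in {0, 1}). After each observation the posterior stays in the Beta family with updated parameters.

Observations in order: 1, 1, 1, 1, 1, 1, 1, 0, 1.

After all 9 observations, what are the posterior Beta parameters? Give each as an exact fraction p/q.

obs 1: x=1 → posterior Beta(16/5, 10)
obs 2: x=1 → posterior Beta(21/5, 10)
obs 3: x=1 → posterior Beta(26/5, 10)
obs 4: x=1 → posterior Beta(31/5, 10)
obs 5: x=1 → posterior Beta(36/5, 10)
obs 6: x=1 → posterior Beta(41/5, 10)
obs 7: x=1 → posterior Beta(46/5, 10)
obs 8: x=0 → posterior Beta(46/5, 11)
obs 9: x=1 → posterior Beta(51/5, 11)

alpha=51/5, beta=11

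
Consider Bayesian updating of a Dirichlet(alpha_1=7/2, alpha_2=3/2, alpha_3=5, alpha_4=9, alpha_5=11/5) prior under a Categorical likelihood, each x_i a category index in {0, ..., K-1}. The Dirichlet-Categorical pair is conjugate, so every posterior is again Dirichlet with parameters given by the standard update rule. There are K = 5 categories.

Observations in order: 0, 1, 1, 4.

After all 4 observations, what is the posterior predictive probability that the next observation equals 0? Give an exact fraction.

5/28

obs 1: x=0 → posterior Dirichlet(9/2, 3/2, 5, 9, 11/5)
obs 2: x=1 → posterior Dirichlet(9/2, 5/2, 5, 9, 11/5)
obs 3: x=1 → posterior Dirichlet(9/2, 7/2, 5, 9, 11/5)
obs 4: x=4 → posterior Dirichlet(9/2, 7/2, 5, 9, 16/5)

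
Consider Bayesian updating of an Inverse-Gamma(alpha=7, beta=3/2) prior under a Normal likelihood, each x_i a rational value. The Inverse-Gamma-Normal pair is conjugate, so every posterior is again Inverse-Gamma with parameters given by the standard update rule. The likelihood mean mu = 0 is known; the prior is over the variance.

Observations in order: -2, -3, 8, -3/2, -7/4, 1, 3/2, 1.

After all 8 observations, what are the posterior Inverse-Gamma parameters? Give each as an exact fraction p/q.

obs 1: x=-2 → posterior Inverse-Gamma(15/2, 7/2)
obs 2: x=-3 → posterior Inverse-Gamma(8, 8)
obs 3: x=8 → posterior Inverse-Gamma(17/2, 40)
obs 4: x=-3/2 → posterior Inverse-Gamma(9, 329/8)
obs 5: x=-7/4 → posterior Inverse-Gamma(19/2, 1365/32)
obs 6: x=1 → posterior Inverse-Gamma(10, 1381/32)
obs 7: x=3/2 → posterior Inverse-Gamma(21/2, 1417/32)
obs 8: x=1 → posterior Inverse-Gamma(11, 1433/32)

alpha=11, beta=1433/32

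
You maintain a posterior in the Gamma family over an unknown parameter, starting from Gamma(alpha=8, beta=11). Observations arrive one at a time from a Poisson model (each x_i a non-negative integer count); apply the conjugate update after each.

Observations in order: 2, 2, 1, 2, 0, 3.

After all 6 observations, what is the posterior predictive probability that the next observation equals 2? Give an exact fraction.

obs 1: x=2 → posterior Gamma(10, 12)
obs 2: x=2 → posterior Gamma(12, 13)
obs 3: x=1 → posterior Gamma(13, 14)
obs 4: x=2 → posterior Gamma(15, 15)
obs 5: x=0 → posterior Gamma(15, 16)
obs 6: x=3 → posterior Gamma(18, 17)

267198604589286774829171/1416470690710675352715264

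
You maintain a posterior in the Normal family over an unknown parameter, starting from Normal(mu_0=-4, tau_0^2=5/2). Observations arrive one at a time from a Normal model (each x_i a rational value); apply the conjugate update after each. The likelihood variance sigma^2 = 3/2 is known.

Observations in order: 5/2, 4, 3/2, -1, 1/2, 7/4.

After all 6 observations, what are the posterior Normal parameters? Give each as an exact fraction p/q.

obs 1: x=5/2 → posterior Normal(1/16, 15/16)
obs 2: x=4 → posterior Normal(41/26, 15/26)
obs 3: x=3/2 → posterior Normal(14/9, 5/12)
obs 4: x=-1 → posterior Normal(1, 15/46)
obs 5: x=1/2 → posterior Normal(51/56, 15/56)
obs 6: x=7/4 → posterior Normal(137/132, 5/22)

mu_0=137/132, tau_0^2=5/22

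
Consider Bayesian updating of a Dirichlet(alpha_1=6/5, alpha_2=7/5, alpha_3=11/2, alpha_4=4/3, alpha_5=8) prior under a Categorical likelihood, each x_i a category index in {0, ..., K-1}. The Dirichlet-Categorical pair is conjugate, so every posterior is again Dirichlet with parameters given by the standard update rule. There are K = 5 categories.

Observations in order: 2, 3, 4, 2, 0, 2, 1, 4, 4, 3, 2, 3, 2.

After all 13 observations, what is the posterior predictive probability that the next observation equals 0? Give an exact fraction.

obs 1: x=2 → posterior Dirichlet(6/5, 7/5, 13/2, 4/3, 8)
obs 2: x=3 → posterior Dirichlet(6/5, 7/5, 13/2, 7/3, 8)
obs 3: x=4 → posterior Dirichlet(6/5, 7/5, 13/2, 7/3, 9)
obs 4: x=2 → posterior Dirichlet(6/5, 7/5, 15/2, 7/3, 9)
obs 5: x=0 → posterior Dirichlet(11/5, 7/5, 15/2, 7/3, 9)
obs 6: x=2 → posterior Dirichlet(11/5, 7/5, 17/2, 7/3, 9)
obs 7: x=1 → posterior Dirichlet(11/5, 12/5, 17/2, 7/3, 9)
obs 8: x=4 → posterior Dirichlet(11/5, 12/5, 17/2, 7/3, 10)
obs 9: x=4 → posterior Dirichlet(11/5, 12/5, 17/2, 7/3, 11)
obs 10: x=3 → posterior Dirichlet(11/5, 12/5, 17/2, 10/3, 11)
obs 11: x=2 → posterior Dirichlet(11/5, 12/5, 19/2, 10/3, 11)
obs 12: x=3 → posterior Dirichlet(11/5, 12/5, 19/2, 13/3, 11)
obs 13: x=2 → posterior Dirichlet(11/5, 12/5, 21/2, 13/3, 11)

6/83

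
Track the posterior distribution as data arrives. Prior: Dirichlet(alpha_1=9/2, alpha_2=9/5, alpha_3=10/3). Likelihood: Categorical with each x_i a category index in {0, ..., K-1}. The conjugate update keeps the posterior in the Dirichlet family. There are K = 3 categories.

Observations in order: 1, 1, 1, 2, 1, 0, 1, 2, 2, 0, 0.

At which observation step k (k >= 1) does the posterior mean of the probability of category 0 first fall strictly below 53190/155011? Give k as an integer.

obs 1: x=1 → posterior Dirichlet(9/2, 14/5, 10/3)
obs 2: x=1 → posterior Dirichlet(9/2, 19/5, 10/3)
obs 3: x=1 → posterior Dirichlet(9/2, 24/5, 10/3)
obs 4: x=2 → posterior Dirichlet(9/2, 24/5, 13/3)
obs 5: x=1 → posterior Dirichlet(9/2, 29/5, 13/3)
obs 6: x=0 → posterior Dirichlet(11/2, 29/5, 13/3)
obs 7: x=1 → posterior Dirichlet(11/2, 34/5, 13/3)
obs 8: x=2 → posterior Dirichlet(11/2, 34/5, 16/3)
obs 9: x=2 → posterior Dirichlet(11/2, 34/5, 19/3)
obs 10: x=0 → posterior Dirichlet(13/2, 34/5, 19/3)
obs 11: x=0 → posterior Dirichlet(15/2, 34/5, 19/3)

k = 4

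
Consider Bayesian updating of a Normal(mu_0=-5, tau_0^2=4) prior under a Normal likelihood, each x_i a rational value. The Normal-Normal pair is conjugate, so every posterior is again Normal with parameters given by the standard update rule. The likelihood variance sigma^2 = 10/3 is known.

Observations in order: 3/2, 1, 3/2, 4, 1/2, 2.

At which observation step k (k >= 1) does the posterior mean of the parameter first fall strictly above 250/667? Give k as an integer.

k = 4

obs 1: x=3/2 → posterior Normal(-16/11, 20/11)
obs 2: x=1 → posterior Normal(-10/17, 20/17)
obs 3: x=3/2 → posterior Normal(-1/23, 20/23)
obs 4: x=4 → posterior Normal(23/29, 20/29)
obs 5: x=1/2 → posterior Normal(26/35, 4/7)
obs 6: x=2 → posterior Normal(38/41, 20/41)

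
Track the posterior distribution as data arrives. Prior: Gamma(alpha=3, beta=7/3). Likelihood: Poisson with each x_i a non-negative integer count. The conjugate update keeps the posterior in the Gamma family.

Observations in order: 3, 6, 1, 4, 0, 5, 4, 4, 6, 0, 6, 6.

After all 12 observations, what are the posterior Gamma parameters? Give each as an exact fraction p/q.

obs 1: x=3 → posterior Gamma(6, 10/3)
obs 2: x=6 → posterior Gamma(12, 13/3)
obs 3: x=1 → posterior Gamma(13, 16/3)
obs 4: x=4 → posterior Gamma(17, 19/3)
obs 5: x=0 → posterior Gamma(17, 22/3)
obs 6: x=5 → posterior Gamma(22, 25/3)
obs 7: x=4 → posterior Gamma(26, 28/3)
obs 8: x=4 → posterior Gamma(30, 31/3)
obs 9: x=6 → posterior Gamma(36, 34/3)
obs 10: x=0 → posterior Gamma(36, 37/3)
obs 11: x=6 → posterior Gamma(42, 40/3)
obs 12: x=6 → posterior Gamma(48, 43/3)

alpha=48, beta=43/3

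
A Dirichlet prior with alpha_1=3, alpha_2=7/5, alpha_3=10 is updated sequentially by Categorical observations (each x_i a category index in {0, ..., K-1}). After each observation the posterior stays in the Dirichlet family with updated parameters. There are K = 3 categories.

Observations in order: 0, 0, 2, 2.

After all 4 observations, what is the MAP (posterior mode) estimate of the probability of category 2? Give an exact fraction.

5/7

obs 1: x=0 → posterior Dirichlet(4, 7/5, 10)
obs 2: x=0 → posterior Dirichlet(5, 7/5, 10)
obs 3: x=2 → posterior Dirichlet(5, 7/5, 11)
obs 4: x=2 → posterior Dirichlet(5, 7/5, 12)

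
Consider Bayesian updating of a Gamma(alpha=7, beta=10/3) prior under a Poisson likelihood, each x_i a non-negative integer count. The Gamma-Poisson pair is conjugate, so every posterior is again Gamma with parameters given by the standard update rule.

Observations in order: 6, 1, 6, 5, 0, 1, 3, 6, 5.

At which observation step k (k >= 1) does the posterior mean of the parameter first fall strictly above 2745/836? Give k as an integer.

k = 4

obs 1: x=6 → posterior Gamma(13, 13/3)
obs 2: x=1 → posterior Gamma(14, 16/3)
obs 3: x=6 → posterior Gamma(20, 19/3)
obs 4: x=5 → posterior Gamma(25, 22/3)
obs 5: x=0 → posterior Gamma(25, 25/3)
obs 6: x=1 → posterior Gamma(26, 28/3)
obs 7: x=3 → posterior Gamma(29, 31/3)
obs 8: x=6 → posterior Gamma(35, 34/3)
obs 9: x=5 → posterior Gamma(40, 37/3)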